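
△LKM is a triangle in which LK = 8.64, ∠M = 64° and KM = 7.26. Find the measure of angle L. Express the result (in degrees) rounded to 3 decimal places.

49.046

Law of sines: sin L = KM·sin M/LK ≈ 0.75524.
Since LK ≥ KM, only the acute value applies: ∠L ≈ 49.05°.
Then ∠K = 180° − ∠M − ∠L ≈ 66.95°.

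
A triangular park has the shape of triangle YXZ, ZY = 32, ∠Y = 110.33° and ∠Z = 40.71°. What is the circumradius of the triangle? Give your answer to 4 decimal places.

The third angle is ∠X = 180° − ∠Z − ∠Y = 28.96°.
Law of sines: XZ = ZY·sin Y/sin X ≈ 61.972.
Law of sines: YX = ZY·sin Z/sin X ≈ 43.105.
Circumradius = ZY/(2 sin X) ≈ 33.044.

R ≈ 33.0443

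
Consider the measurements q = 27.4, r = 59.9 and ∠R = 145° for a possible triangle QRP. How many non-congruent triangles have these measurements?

q·sin R = 27.4·sin(145°) ≈ 15.72.
Since ∠R is not acute, a triangle exists only if r > q; here r > q, so there is exactly one triangle.

1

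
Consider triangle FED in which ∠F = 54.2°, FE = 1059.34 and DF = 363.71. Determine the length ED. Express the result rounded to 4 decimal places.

By the law of cosines, ED² = DF² + FE² − 2·DF·FE·cos F = 8.0373e+05, so ED ≈ 896.51.

896.5080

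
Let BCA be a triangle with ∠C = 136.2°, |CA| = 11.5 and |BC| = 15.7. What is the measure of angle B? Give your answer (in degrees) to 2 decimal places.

By the law of cosines, |AB|² = |BC|² + |CA|² − 2·|BC|·|CA|·cos C = 639.37, so |AB| ≈ 25.286.
Law of cosines again: cos B = (|AB|² + |BC|² − |CA|²)/(2·|AB|·|BC|) ≈ 0.94916, so ∠B ≈ 18.35°.

18.35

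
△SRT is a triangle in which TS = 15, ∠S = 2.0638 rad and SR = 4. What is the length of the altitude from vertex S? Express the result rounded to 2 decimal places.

3.06

By the law of cosines, RT² = TS² + SR² − 2·TS·SR·cos S = 297.79, so RT ≈ 17.257.
Area = ½·TS·SR·sin S ≈ 26.427.
The altitude from S has length 2·area/RT ≈ 3.0629.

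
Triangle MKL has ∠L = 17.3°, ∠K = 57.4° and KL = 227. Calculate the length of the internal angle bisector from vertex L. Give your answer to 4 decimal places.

t_L ≈ 209.2534

The third angle is ∠M = 180° − ∠K − ∠L = 105.30°.
Law of sines: LM = KL·sin K/sin M ≈ 198.26.
Law of sines: MK = KL·sin L/sin M ≈ 69.985.
The bisector from L has length 2·KL·LM·cos(∠L/2)/(KL+LM) ≈ 209.25.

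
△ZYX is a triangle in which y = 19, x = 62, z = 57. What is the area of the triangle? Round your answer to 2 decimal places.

538.33

Semiperimeter s = (57 + 19 + 62)/2 = 69.
Heron's formula: area = √(69·12·50·7) ≈ 538.33.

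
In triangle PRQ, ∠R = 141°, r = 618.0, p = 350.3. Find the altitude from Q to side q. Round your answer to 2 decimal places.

220.45

Law of sines: sin P = p·sin R/r ≈ 0.35672.
Since r ≥ p, only the acute value applies: ∠P ≈ 20.90°.
Then ∠Q = 180° − ∠R − ∠P ≈ 18.10°.
Law of sines gives q = r·sin Q/sin R ≈ 305.11.
Area = ½·r·p·sin Q ≈ 33631.
The altitude from Q has length 2·area/q ≈ 220.45.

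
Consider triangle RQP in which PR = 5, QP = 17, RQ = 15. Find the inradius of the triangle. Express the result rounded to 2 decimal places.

Semiperimeter s = (17 + 5 + 15)/2 = 18.5.
Heron's formula: area = √(18.5·1.5·13.5·3.5) ≈ 36.21.
Inradius = area/s = 36.21/18.5 ≈ 1.9573.

r ≈ 1.96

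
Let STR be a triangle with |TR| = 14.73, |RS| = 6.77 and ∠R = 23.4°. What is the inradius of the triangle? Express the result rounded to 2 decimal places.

By the law of cosines, |ST|² = |TR|² + |RS|² − 2·|TR|·|RS|·cos R = 79.765, so |ST| ≈ 8.9311.
Area = ½·|TR|·|RS|·sin R ≈ 19.802.
Semiperimeter s = (14.73+6.77+8.9311)/2 = 15.216.
Inradius = area/s = 19.802/15.216 ≈ 1.3014.

r ≈ 1.30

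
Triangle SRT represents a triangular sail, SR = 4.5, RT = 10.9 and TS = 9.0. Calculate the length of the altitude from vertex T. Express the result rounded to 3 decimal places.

8.786

Semiperimeter s = (10.9 + 9 + 4.5)/2 = 12.2.
Heron's formula: area = √(12.2·1.3·3.2·7.7) ≈ 19.768.
The altitude from T has length 2·area/SR ≈ 8.786.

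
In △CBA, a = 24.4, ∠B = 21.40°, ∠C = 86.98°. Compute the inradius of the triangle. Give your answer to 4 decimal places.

3.8446

The third angle is ∠A = 180° − ∠C − ∠B = 71.62°.
Law of sines: c = a·sin C/sin A ≈ 25.676.
Law of sines: b = a·sin B/sin A ≈ 9.3816.
Area = ½·a·c·sin B ≈ 114.3.
Semiperimeter s = (25.676+9.3816+24.4)/2 = 29.729.
Inradius = area/s = 114.3/29.729 ≈ 3.8446.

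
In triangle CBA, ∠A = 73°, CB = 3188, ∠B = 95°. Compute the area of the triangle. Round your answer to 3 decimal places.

The third angle is ∠C = 180° − ∠B − ∠A = 12.00°.
Law of sines: BA = CB·sin C/sin A ≈ 693.11.
Law of sines: AC = CB·sin B/sin A ≈ 3321.
Area = ½·CB·BA·sin B ≈ 1.1006e+06.

1100609.990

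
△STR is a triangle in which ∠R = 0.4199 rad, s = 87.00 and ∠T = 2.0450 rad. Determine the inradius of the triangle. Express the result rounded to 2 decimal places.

16.40

The third angle is ∠S = π − ∠T − ∠R = 0.6767 rad.
Law of sines: t = s·sin T/sin S ≈ 123.6.
Law of sines: r = s·sin R/sin S ≈ 56.637.
Area = ½·s·t·sin R ≈ 2191.9.
Semiperimeter p = (87+123.6+56.637)/2 = 133.62.
Inradius = area/p = 2191.9/133.62 ≈ 16.404.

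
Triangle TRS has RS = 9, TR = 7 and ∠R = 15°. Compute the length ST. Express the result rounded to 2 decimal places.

2.88

By the law of cosines, ST² = TR² + RS² − 2·TR·RS·cos R = 8.2933, so ST ≈ 2.8798.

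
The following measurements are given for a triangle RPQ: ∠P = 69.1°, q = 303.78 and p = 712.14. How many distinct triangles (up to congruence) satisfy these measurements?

1

q·sin P = 303.78·sin(69.1°) ≈ 283.8.
Since p ≥ q, exactly one triangle exists.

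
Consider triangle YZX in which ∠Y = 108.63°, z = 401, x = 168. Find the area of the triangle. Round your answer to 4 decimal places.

area ≈ 31919.0013

Area = ½·z·x·sin Y ≈ 31919.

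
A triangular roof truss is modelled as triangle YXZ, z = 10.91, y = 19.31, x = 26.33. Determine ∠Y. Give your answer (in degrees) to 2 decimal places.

∠Y ≈ 40.11°

By the law of cosines, cos Y = (x² + z² − y²) / (2·x·z) ≈ 0.76485, so ∠Y ≈ 40.11°.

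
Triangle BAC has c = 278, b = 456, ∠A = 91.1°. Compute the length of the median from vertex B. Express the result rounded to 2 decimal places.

By the law of cosines, a² = c² + b² − 2·c·b·cos A = 2.9009e+05, so a ≈ 538.6.
Median from B: ½√(2·a² + 2·c² − b²) ≈ 362.91.

362.91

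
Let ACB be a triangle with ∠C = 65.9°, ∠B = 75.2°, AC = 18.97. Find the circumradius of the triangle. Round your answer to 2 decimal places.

The third angle is ∠A = 180° − ∠C − ∠B = 38.90°.
Law of sines: CB = AC·sin A/sin B ≈ 12.321.
Law of sines: BA = AC·sin C/sin B ≈ 17.911.
Circumradius = AC/(2 sin B) ≈ 9.8105.

R ≈ 9.81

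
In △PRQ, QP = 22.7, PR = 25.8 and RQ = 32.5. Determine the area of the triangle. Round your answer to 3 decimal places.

Semiperimeter s = (32.5 + 22.7 + 25.8)/2 = 40.5.
Heron's formula: area = √(40.5·8·17.8·14.7) ≈ 291.17.

area ≈ 291.166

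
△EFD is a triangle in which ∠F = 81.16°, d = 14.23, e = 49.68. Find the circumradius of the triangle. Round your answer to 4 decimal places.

By the law of cosines, f² = d² + e² − 2·d·e·cos F = 2453.3, so f ≈ 49.531.
Area = ½·d·e·sin F ≈ 349.27.
Circumradius = f/(2 sin F) ≈ 25.063.

R ≈ 25.0632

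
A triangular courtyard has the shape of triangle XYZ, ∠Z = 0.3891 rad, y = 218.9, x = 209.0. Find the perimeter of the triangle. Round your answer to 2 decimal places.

By the law of cosines, z² = x² + y² − 2·x·y·cos Z = 6937.6, so z ≈ 83.292.
Semiperimeter s = (209+218.9+83.292)/2 = 255.6.
Perimeter = 209 + 218.9 + 83.292 = 511.19.

perimeter ≈ 511.19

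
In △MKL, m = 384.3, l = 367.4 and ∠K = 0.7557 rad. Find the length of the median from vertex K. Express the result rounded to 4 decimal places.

349.3514

By the law of cosines, k² = l² + m² − 2·l·m·cos K = 77153, so k ≈ 277.76.
Median from K: ½√(2·l² + 2·m² − k²) ≈ 349.35.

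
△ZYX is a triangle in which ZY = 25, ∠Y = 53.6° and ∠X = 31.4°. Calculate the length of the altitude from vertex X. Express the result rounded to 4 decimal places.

38.4749

The third angle is ∠Z = 180° − ∠Y − ∠X = 95.00°.
Law of sines: YX = ZY·sin Z/sin X ≈ 47.801.
Law of sines: XZ = ZY·sin Y/sin X ≈ 38.622.
Area = ½·ZY·YX·sin Y ≈ 480.94.
The altitude from X has length 2·area/ZY ≈ 38.475.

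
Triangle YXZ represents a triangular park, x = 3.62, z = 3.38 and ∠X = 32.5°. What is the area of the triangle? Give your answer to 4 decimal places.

Law of sines: sin Z = z·sin X/x ≈ 0.50168.
Since x ≥ z, only the acute value applies: ∠Z ≈ 30.11°.
Then ∠Y = 180° − ∠X − ∠Z ≈ 117.39°.
Law of sines gives y = x·sin Y/sin X ≈ 5.9822.
Area = ½·x·z·sin Y ≈ 5.432.

area ≈ 5.4320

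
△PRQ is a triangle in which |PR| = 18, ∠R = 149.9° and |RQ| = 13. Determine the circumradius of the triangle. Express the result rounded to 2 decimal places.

29.87

By the law of cosines, |QP|² = |PR|² + |RQ|² − 2·|PR|·|RQ|·cos R = 897.89, so |QP| ≈ 29.965.
Area = ½·|PR|·|RQ|·sin R ≈ 58.677.
Circumradius = |QP|/(2 sin R) ≈ 29.875.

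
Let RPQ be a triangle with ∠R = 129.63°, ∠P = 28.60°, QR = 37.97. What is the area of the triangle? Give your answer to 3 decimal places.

430.152

The third angle is ∠Q = 180° − ∠R − ∠P = 21.77°.
Law of sines: PQ = QR·sin R/sin P ≈ 61.091.
Law of sines: RP = QR·sin Q/sin P ≈ 29.418.
Area = ½·QR·PQ·sin Q ≈ 430.15.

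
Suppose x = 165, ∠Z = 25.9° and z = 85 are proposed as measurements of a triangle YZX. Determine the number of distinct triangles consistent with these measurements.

x·sin Z = 165·sin(25.9°) ≈ 72.07.
Since x sin Z < z < x (72.07 < 85 < 165), two triangles exist.

2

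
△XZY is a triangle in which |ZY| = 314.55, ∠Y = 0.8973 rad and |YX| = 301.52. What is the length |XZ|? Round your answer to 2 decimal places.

267.48

By the law of cosines, |XZ|² = |ZY|² + |YX|² − 2·|ZY|·|YX|·cos Y = 71544, so |XZ| ≈ 267.48.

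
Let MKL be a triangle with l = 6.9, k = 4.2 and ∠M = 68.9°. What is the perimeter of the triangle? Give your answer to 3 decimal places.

17.762

By the law of cosines, m² = k² + l² − 2·k·l·cos M = 44.385, so m ≈ 6.6622.
Semiperimeter s = (6.6622+4.2+6.9)/2 = 8.8811.
Perimeter = 6.6622 + 4.2 + 6.9 = 17.762.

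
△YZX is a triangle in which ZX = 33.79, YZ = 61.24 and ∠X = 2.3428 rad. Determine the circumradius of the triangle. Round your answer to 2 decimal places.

Law of sines: sin Y = ZX·sin X/YZ ≈ 0.39535.
Since YZ ≥ ZX, only the acute value applies: ∠Y ≈ 0.4064 rad.
Then ∠Z = π − ∠X − ∠Y ≈ 0.3923 rad.
Law of sines gives XY = YZ·sin Z/sin X ≈ 32.68.
Circumradius = YZ/(2 sin X) ≈ 42.735.

42.73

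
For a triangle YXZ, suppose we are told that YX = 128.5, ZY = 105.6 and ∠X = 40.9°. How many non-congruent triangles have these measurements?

2

YX·sin X = 128.5·sin(40.9°) ≈ 84.13.
Since YX sin X < ZY < YX (84.13 < 105.6 < 128.5), two triangles exist.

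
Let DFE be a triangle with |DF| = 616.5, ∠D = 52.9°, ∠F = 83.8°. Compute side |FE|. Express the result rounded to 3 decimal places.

716.969

The third angle is ∠E = 180° − ∠D − ∠F = 43.30°.
Law of sines: |FE| = |DF|·sin D/sin E ≈ 716.97.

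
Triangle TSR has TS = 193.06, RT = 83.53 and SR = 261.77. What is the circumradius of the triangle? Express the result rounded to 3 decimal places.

By the law of cosines, cos T = (RT² + TS² − SR²) / (2·RT·TS) ≈ -0.75262, so ∠T ≈ 138.82°.
Circumradius = SR/(2 sin T) ≈ 198.78.

198.778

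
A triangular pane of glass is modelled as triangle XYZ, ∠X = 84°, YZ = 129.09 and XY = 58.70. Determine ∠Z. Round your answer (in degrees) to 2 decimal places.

26.89

Law of sines: sin Z = XY·sin X/YZ ≈ 0.45223.
Since YZ ≥ XY, only the acute value applies: ∠Z ≈ 26.89°.
Then ∠Y = 180° − ∠X − ∠Z ≈ 69.11°.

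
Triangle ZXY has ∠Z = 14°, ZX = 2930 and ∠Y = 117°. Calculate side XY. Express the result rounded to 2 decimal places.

795.54

The third angle is ∠X = 180° − ∠Y − ∠Z = 49.00°.
Law of sines: XY = ZX·sin Z/sin Y ≈ 795.54.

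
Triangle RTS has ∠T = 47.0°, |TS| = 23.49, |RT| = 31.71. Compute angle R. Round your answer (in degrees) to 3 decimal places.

∠R ≈ 47.595°

By the law of cosines, |SR|² = |RT|² + |TS|² − 2·|RT|·|TS|·cos T = 541.31, so |SR| ≈ 23.266.
Law of cosines again: cos R = (|SR|² + |RT|² − |TS|²)/(2·|SR|·|RT|) ≈ 0.67437, so ∠R ≈ 47.59°.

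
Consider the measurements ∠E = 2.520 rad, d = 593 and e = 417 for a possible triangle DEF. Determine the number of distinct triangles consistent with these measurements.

0

d·sin E = 593·sin(2.520 rad) ≈ 345.3.
Since ∠E is not acute, a triangle exists only if e > d; here e ≤ d, so there is no triangle.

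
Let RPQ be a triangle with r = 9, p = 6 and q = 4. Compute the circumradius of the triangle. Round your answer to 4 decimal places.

5.6472

By the law of cosines, cos R = (p² + q² − r²) / (2·p·q) ≈ -0.60417, so ∠R ≈ 2.220 rad.
Circumradius = r/(2 sin R) ≈ 5.6472.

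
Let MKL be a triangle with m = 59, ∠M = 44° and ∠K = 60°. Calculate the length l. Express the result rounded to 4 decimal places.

The third angle is ∠L = 180° − ∠M − ∠K = 76.00°.
Law of sines: l = m·sin L/sin M ≈ 82.411.

82.4109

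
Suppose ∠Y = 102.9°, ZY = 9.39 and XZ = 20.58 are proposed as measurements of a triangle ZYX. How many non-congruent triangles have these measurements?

1

ZY·sin Y = 9.39·sin(102.9°) ≈ 9.153.
Since ∠Y is not acute, a triangle exists only if XZ > ZY; here XZ > ZY, so there is exactly one triangle.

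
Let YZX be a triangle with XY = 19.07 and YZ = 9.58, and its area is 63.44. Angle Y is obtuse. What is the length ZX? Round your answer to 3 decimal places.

From area = ½·XY·YZ·sin Y, we get sin Y = 2·area/(XY·YZ) ≈ 0.69451.
Taking the obtuse solution, ∠Y ≈ 136.01°.
Law of cosines then gives ZX ≈ 26.802.

26.802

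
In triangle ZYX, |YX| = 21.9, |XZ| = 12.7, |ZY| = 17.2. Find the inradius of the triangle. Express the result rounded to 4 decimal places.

Semiperimeter s = (21.9 + 12.7 + 17.2)/2 = 25.9.
Heron's formula: area = √(25.9·4·13.2·8.7) ≈ 109.08.
Inradius = area/s = 109.08/25.9 ≈ 4.2114.

r ≈ 4.2114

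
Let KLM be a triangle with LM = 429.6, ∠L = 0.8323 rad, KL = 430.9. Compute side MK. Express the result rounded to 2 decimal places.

347.85

By the law of cosines, MK² = KL² + LM² − 2·KL·LM·cos L = 1.21e+05, so MK ≈ 347.85.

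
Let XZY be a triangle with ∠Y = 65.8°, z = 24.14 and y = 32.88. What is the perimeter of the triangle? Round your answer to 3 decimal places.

perimeter ≈ 91.334

Law of sines: sin Z = z·sin Y/y ≈ 0.66966.
Since y ≥ z, only the acute value applies: ∠Z ≈ 42.04°.
Then ∠X = 180° − ∠Y − ∠Z ≈ 72.16°.
Law of sines gives x = y·sin X/sin Y ≈ 34.314.
Semiperimeter s = (34.314+24.14+32.88)/2 = 45.667.
Perimeter = 34.314 + 24.14 + 32.88 = 91.334.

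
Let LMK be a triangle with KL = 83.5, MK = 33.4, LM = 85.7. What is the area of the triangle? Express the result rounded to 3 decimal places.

Semiperimeter s = (33.4 + 83.5 + 85.7)/2 = 101.3.
Heron's formula: area = √(101.3·67.9·17.8·15.6) ≈ 1382.

area ≈ 1382.012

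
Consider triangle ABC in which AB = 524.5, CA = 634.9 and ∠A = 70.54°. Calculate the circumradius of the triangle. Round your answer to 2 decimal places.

By the law of cosines, BC² = CA² + AB² − 2·CA·AB·cos A = 4.5632e+05, so BC ≈ 675.51.
Area = ½·CA·AB·sin A ≈ 1.5699e+05.
Circumradius = BC/(2 sin A) ≈ 358.22.

R ≈ 358.22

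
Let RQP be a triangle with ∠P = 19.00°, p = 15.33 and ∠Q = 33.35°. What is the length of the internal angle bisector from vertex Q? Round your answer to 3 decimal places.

The third angle is ∠R = 180° − ∠Q − ∠P = 127.65°.
Law of sines: r = p·sin R/sin P ≈ 37.281.
Law of sines: q = p·sin Q/sin P ≈ 25.886.
The bisector from Q has length 2·p·r·cos(∠Q/2)/(p+r) ≈ 20.813.

t_Q ≈ 20.813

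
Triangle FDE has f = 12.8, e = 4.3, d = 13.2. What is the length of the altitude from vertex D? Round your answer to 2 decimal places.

Semiperimeter s = (12.8 + 13.2 + 4.3)/2 = 15.15.
Heron's formula: area = √(15.15·2.35·1.95·10.85) ≈ 27.446.
The altitude from D has length 2·area/d ≈ 4.1584.

h_D ≈ 4.16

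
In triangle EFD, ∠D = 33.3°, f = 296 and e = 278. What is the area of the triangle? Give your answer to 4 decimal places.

Area = ½·e·f·sin D ≈ 22589.

area ≈ 22588.9948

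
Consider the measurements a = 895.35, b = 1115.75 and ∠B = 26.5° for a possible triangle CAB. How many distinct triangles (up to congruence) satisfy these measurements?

1

a·sin B = 895.35·sin(26.5°) ≈ 399.5.
Since b ≥ a, exactly one triangle exists.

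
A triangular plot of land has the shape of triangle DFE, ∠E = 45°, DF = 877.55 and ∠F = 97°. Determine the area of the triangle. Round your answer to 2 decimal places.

The third angle is ∠D = 180° − ∠F − ∠E = 38.00°.
Law of sines: FE = DF·sin D/sin E ≈ 764.06.
Law of sines: ED = DF·sin F/sin E ≈ 1231.8.
Area = ½·DF·FE·sin F ≈ 3.3275e+05.

332752.58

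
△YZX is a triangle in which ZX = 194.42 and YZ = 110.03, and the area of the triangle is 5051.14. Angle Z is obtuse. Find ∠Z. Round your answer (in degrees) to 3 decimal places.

From area = ½·YZ·ZX·sin Z, we get sin Z = 2·area/(YZ·ZX) ≈ 0.47224.
Taking the obtuse solution, ∠Z ≈ 151.82°.

∠Z ≈ 151.820°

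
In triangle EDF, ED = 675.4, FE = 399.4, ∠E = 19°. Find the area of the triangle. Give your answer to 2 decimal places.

area ≈ 43911.78

Area = ½·FE·ED·sin E ≈ 43912.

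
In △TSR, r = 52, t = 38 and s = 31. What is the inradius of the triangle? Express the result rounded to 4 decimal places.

Semiperimeter p = (38 + 31 + 52)/2 = 60.5.
Heron's formula: area = √(60.5·22.5·29.5·8.5) ≈ 584.24.
Inradius = area/p = 584.24/60.5 ≈ 9.6568.

9.6568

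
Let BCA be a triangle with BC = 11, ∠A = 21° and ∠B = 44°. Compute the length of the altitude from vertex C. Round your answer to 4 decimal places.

The third angle is ∠C = 180° − ∠A − ∠B = 115.00°.
Law of sines: CA = BC·sin B/sin A ≈ 21.322.
Law of sines: AB = BC·sin C/sin A ≈ 27.819.
Area = ½·BC·CA·sin C ≈ 106.29.
The altitude from C has length 2·area/AB ≈ 7.6412.

7.6412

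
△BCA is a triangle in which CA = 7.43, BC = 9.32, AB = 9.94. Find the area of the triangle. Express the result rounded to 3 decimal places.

Semiperimeter s = (7.43 + 9.94 + 9.32)/2 = 13.345.
Heron's formula: area = √(13.345·5.915·3.405·4.025) ≈ 32.891.

32.891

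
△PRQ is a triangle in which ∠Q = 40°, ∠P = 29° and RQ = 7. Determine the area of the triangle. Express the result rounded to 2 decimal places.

30.33

The third angle is ∠R = 180° − ∠Q − ∠P = 111.00°.
Law of sines: QP = RQ·sin R/sin P ≈ 13.48.
Law of sines: PR = RQ·sin Q/sin P ≈ 9.281.
Area = ½·RQ·QP·sin Q ≈ 30.326.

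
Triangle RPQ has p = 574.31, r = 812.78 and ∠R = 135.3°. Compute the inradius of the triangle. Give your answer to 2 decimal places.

Law of sines: sin P = p·sin R/r ≈ 0.49702.
Since r ≥ p, only the acute value applies: ∠P ≈ 29.80°.
Then ∠Q = 180° − ∠R − ∠P ≈ 14.90°.
Law of sines gives q = r·sin Q/sin R ≈ 297.06.
Area = ½·r·p·sin Q ≈ 60002.
Semiperimeter s = (812.78+574.31+297.06)/2 = 842.08.
Inradius = area/s = 60002/842.08 ≈ 71.254.

71.25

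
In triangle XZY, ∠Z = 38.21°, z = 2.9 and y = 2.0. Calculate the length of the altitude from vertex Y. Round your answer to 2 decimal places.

2.59

Law of sines: sin Y = y·sin Z/z ≈ 0.42658.
Since z ≥ y, only the acute value applies: ∠Y ≈ 25.25°.
Then ∠X = 180° − ∠Z − ∠Y ≈ 116.54°.
Law of sines gives x = z·sin X/sin Z ≈ 4.1944.
Area = ½·z·y·sin X ≈ 2.5944.
The altitude from Y has length 2·area/y ≈ 2.5944.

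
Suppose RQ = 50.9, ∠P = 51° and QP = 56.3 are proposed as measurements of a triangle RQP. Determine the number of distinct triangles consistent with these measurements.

2

QP·sin P = 56.3·sin(51°) ≈ 43.75.
Since QP sin P < RQ < QP (43.75 < 50.9 < 56.3), two triangles exist.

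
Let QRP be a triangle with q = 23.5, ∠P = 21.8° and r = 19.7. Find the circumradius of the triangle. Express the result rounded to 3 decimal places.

By the law of cosines, p² = q² + r² − 2·q·r·cos P = 80.655, so p ≈ 8.9808.
Area = ½·q·r·sin P ≈ 85.962.
Circumradius = p/(2 sin P) ≈ 12.092.

12.092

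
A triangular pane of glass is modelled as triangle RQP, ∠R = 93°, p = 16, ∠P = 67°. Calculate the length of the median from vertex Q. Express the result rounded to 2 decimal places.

m_Q ≈ 16.43

The third angle is ∠Q = 180° − ∠P − ∠R = 20.00°.
Law of sines: r = p·sin R/sin P ≈ 17.358.
Law of sines: q = p·sin Q/sin P ≈ 5.9449.
Median from Q: ½√(2·p² + 2·r² − q²) ≈ 16.426.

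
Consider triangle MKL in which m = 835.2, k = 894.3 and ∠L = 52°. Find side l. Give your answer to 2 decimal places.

By the law of cosines, l² = m² + k² − 2·m·k·cos L = 5.7763e+05, so l ≈ 760.02.

760.02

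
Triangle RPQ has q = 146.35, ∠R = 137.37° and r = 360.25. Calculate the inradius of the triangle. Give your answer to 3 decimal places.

31.742

Law of sines: sin Q = q·sin R/r ≈ 0.27513.
Since r ≥ q, only the acute value applies: ∠Q ≈ 15.97°.
Then ∠P = 180° − ∠R − ∠Q ≈ 26.66°.
Law of sines gives p = r·sin P/sin R ≈ 238.67.
Area = ½·r·q·sin P ≈ 11828.
Semiperimeter s = (360.25+238.67+146.35)/2 = 372.64.
Inradius = area/s = 11828/372.64 ≈ 31.742.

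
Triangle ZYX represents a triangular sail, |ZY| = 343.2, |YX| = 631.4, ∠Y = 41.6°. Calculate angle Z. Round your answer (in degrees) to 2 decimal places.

By the law of cosines, |XZ|² = |ZY|² + |YX|² − 2·|ZY|·|YX|·cos Y = 1.9236e+05, so |XZ| ≈ 438.59.
Law of cosines again: cos Z = (|XZ|² + |ZY|² − |YX|²)/(2·|XZ|·|ZY|) ≈ -0.29403, so ∠Z ≈ 107.10°.

∠Z ≈ 107.10°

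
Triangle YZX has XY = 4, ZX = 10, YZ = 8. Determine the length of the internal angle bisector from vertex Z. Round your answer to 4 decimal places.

t_Z ≈ 8.7206

By the law of cosines, cos Z = (YZ² + ZX² − XY²) / (2·YZ·ZX) ≈ 0.92500, so ∠Z ≈ 22.33°.
The bisector from Z has length 2·YZ·ZX·cos(∠Z/2)/(YZ+ZX) ≈ 8.7206.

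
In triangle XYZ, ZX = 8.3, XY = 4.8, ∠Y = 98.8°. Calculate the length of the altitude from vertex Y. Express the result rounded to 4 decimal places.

Law of sines: sin Z = XY·sin Y/ZX ≈ 0.57151.
Since ZX ≥ XY, only the acute value applies: ∠Z ≈ 34.86°.
Then ∠X = 180° − ∠Y − ∠Z ≈ 46.34°.
Law of sines gives YZ = ZX·sin X/sin Y ≈ 6.0766.
Area = ½·ZX·XY·sin X ≈ 14.412.
The altitude from Y has length 2·area/ZX ≈ 3.4728.

h_Y ≈ 3.4728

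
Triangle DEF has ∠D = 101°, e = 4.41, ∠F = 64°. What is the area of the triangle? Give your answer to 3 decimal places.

area ≈ 33.148

The third angle is ∠E = 180° − ∠F − ∠D = 15.00°.
Law of sines: d = e·sin D/sin E ≈ 16.726.
Law of sines: f = e·sin F/sin E ≈ 15.314.
Area = ½·e·d·sin F ≈ 33.148.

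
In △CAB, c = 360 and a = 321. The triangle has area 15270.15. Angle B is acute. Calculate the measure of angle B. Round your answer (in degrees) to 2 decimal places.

∠B ≈ 15.32°

From area = ½·c·a·sin B, we get sin B = 2·area/(c·a) ≈ 0.26428.
Taking the acute solution, ∠B ≈ 15.32°.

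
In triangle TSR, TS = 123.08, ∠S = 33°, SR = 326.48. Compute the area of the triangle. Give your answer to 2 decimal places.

Area = ½·TS·SR·sin S ≈ 10943.

area ≈ 10942.66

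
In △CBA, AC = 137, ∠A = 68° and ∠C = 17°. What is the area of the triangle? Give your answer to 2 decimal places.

The third angle is ∠B = 180° − ∠A − ∠C = 95.00°.
Law of sines: BA = AC·sin C/sin B ≈ 40.208.
Law of sines: CB = AC·sin A/sin B ≈ 127.51.
Area = ½·AC·BA·sin A ≈ 2553.7.

area ≈ 2553.69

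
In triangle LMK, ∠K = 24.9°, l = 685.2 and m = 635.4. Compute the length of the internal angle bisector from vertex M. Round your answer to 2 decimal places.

337.17

By the law of cosines, k² = l² + m² − 2·l·m·cos K = 83422, so k ≈ 288.83.
Law of cosines again: cos M = (k² + l² − m²)/(2·k·l) ≈ 0.37692, so ∠M ≈ 67.86°.
The bisector from M has length 2·k·l·cos(∠M/2)/(k+l) ≈ 337.17.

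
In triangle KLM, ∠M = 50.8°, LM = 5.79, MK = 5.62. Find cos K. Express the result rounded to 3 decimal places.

cos K ≈ 0.400

By the law of cosines, KL² = LM² + MK² − 2·LM·MK·cos M = 23.976, so KL ≈ 4.8966.
Law of cosines again: cos K = (MK² + KL² − LM²)/(2·MK·KL) ≈ 0.40039, so ∠K ≈ 66.40°.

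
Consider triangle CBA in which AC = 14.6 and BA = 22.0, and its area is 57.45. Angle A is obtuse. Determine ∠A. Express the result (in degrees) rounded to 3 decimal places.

From area = ½·BA·AC·sin A, we get sin A = 2·area/(BA·AC) ≈ 0.35772.
Taking the obtuse solution, ∠A ≈ 159.04°.

∠A ≈ 159.040°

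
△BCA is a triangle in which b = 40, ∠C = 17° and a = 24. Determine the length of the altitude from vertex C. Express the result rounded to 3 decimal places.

By the law of cosines, c² = a² + b² − 2·a·b·cos C = 339.89, so c ≈ 18.436.
Area = ½·a·b·sin C ≈ 140.34.
The altitude from C has length 2·area/c ≈ 15.224.

15.224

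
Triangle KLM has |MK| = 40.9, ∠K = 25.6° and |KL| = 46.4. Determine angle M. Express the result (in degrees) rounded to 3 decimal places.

92.699

By the law of cosines, |LM|² = |MK|² + |KL|² − 2·|MK|·|KL|·cos K = 402.85, so |LM| ≈ 20.071.
Law of cosines again: cos M = (|LM|² + |MK|² − |KL|²)/(2·|LM|·|MK|) ≈ -0.04708, so ∠M ≈ 92.70°.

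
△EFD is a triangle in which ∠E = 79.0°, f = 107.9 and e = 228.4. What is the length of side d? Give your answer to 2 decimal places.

222.94

Law of sines: sin F = f·sin E/e ≈ 0.46374.
Since e ≥ f, only the acute value applies: ∠F ≈ 27.63°.
Then ∠D = 180° − ∠E − ∠F ≈ 73.37°.
Law of sines gives d = e·sin D/sin E ≈ 222.94.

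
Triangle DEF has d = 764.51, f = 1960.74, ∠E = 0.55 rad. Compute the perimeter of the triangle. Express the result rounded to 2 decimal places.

perimeter ≈ 4093.86

By the law of cosines, e² = f² + d² − 2·f·d·cos E = 1.8731e+06, so e ≈ 1368.6.
Semiperimeter s = (764.51+1368.6+1960.7)/2 = 2046.9.
Perimeter = 764.51 + 1368.6 + 1960.7 = 4093.9.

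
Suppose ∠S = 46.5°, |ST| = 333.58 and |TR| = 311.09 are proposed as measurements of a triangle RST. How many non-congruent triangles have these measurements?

|ST|·sin S = 333.58·sin(46.5°) ≈ 242.
Since |ST| sin S < |TR| < |ST| (242 < 311.09 < 333.58), two triangles exist.

2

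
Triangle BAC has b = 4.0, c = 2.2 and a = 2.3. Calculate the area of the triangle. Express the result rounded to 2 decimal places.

Semiperimeter s = (4 + 2.3 + 2.2)/2 = 4.25.
Heron's formula: area = √(4.25·0.25·1.95·2.05) ≈ 2.0609.

area ≈ 2.06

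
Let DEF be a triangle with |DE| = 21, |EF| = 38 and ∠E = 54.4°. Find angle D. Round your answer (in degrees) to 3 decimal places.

By the law of cosines, |FD|² = |DE|² + |EF|² − 2·|DE|·|EF|·cos E = 955.93, so |FD| ≈ 30.918.
Law of cosines again: cos D = (|FD|² + |DE|² − |EF|²)/(2·|FD|·|DE|) ≈ -0.03625, so ∠D ≈ 92.08°.

92.077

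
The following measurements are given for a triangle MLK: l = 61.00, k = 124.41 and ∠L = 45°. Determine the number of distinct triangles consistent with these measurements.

k·sin L = 124.41·sin(45°) ≈ 87.97.
Since l = 61.00 < 87.97 = k sin L, no triangle exists.

0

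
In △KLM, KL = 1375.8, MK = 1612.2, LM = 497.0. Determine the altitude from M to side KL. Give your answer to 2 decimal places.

Semiperimeter s = (497 + 1612.2 + 1375.8)/2 = 1742.5.
Heron's formula: area = √(1742.5·1245.5·130.3·366.7) ≈ 3.2202e+05.
The altitude from M has length 2·area/KL ≈ 468.12.

468.12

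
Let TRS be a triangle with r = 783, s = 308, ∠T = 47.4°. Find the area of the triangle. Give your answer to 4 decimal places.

Area = ½·r·s·sin T ≈ 88760.

area ≈ 88760.0590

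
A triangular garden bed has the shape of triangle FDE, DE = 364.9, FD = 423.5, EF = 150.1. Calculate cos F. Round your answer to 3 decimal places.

0.541

By the law of cosines, cos F = (EF² + FD² − DE²) / (2·EF·FD) ≈ 0.54061, so ∠F ≈ 57.27°.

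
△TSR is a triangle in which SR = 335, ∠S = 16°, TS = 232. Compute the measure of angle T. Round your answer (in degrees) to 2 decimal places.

134.27

By the law of cosines, RT² = TS² + SR² − 2·TS·SR·cos S = 16630, so RT ≈ 128.96.
Law of cosines again: cos T = (RT² + TS² − SR²)/(2·RT·TS) ≈ -0.69807, so ∠T ≈ 134.27°.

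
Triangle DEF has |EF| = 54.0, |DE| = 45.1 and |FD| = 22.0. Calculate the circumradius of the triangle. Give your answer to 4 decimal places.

R ≈ 27.5600

By the law of cosines, cos D = (|FD|² + |DE|² − |EF|²) / (2·|FD|·|DE|) ≈ -0.20056, so ∠D ≈ 101.57°.
Circumradius = |EF|/(2 sin D) ≈ 27.56.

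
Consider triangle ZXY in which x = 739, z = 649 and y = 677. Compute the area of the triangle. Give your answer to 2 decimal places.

area ≈ 203259.84

Semiperimeter s = (649 + 739 + 677)/2 = 1032.5.
Heron's formula: area = √(1032.5·383.5·293.5·355.5) ≈ 2.0326e+05.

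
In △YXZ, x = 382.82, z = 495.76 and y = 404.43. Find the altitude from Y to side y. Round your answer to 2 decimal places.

Semiperimeter s = (404.43 + 382.82 + 495.76)/2 = 641.5.
Heron's formula: area = √(641.5·237.07·258.69·145.75) ≈ 75723.
The altitude from Y has length 2·area/y ≈ 374.47.

h_Y ≈ 374.47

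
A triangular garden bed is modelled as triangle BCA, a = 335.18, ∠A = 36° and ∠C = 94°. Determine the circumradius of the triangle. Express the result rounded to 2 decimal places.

285.12

The third angle is ∠B = 180° − ∠C − ∠A = 50.00°.
Law of sines: b = a·sin B/sin A ≈ 436.83.
Law of sines: c = a·sin C/sin A ≈ 568.85.
Circumradius = a/(2 sin A) ≈ 285.12.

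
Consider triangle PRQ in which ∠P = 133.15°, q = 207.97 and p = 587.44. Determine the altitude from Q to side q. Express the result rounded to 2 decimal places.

310.27

Law of sines: sin Q = q·sin P/p ≈ 0.25829.
Since p ≥ q, only the acute value applies: ∠Q ≈ 14.97°.
Then ∠R = 180° − ∠P − ∠Q ≈ 31.88°.
Law of sines gives r = p·sin R/sin P ≈ 425.27.
Area = ½·p·q·sin R ≈ 32263.
The altitude from Q has length 2·area/q ≈ 310.27.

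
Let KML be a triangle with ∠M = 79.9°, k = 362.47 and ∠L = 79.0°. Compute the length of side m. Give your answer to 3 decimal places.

991.267

The third angle is ∠K = 180° − ∠M − ∠L = 21.10°.
Law of sines: m = k·sin M/sin K ≈ 991.27.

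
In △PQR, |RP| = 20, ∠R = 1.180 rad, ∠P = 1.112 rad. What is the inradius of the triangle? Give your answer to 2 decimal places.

The third angle is ∠Q = π − ∠R − ∠P = 0.850 rad.
Law of sines: |QR| = |RP|·sin P/sin Q ≈ 23.877.
Law of sines: |PQ| = |RP|·sin R/sin Q ≈ 24.623.
Area = ½·|RP|·|QR|·sin R ≈ 220.77.
Semiperimeter s = (23.877+20+24.623)/2 = 34.25.
Inradius = area/s = 220.77/34.25 ≈ 6.4457.

6.45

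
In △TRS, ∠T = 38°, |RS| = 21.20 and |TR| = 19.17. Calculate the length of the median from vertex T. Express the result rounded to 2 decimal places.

Law of sines: sin S = |TR|·sin T/|RS| ≈ 0.55671.
Since |RS| ≥ |TR|, only the acute value applies: ∠S ≈ 33.83°.
Then ∠R = 180° − ∠T − ∠S ≈ 108.17°.
Law of sines gives |ST| = |RS|·sin R/sin T ≈ 32.717.
Median from T: ½√(2·|ST|² + 2·|TR|² − |RS|²) ≈ 24.629.

24.63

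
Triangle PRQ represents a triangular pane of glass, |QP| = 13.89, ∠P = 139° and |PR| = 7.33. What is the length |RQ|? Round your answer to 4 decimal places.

20.0085

By the law of cosines, |RQ|² = |QP|² + |PR|² − 2·|QP|·|PR|·cos P = 400.34, so |RQ| ≈ 20.009.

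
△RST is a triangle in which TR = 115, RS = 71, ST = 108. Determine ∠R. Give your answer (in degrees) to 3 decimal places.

By the law of cosines, cos R = (TR² + RS² − ST²) / (2·TR·RS) ≈ 0.40429, so ∠R ≈ 66.15°.

66.154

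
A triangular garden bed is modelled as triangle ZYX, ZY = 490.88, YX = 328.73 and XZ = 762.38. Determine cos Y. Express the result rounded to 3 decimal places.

-0.719

By the law of cosines, cos Y = (ZY² + YX² − XZ²) / (2·ZY·YX) ≈ -0.71947, so ∠Y ≈ 2.374 rad.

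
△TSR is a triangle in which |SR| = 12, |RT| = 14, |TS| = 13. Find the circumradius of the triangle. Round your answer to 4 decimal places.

7.5510

By the law of cosines, cos T = (|RT|² + |TS|² − |SR|²) / (2·|RT|·|TS|) ≈ 0.60714, so ∠T ≈ 52.62°.
Circumradius = |SR|/(2 sin T) ≈ 7.551.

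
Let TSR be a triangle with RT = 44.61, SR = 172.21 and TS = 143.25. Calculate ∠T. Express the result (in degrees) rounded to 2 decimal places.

∠T ≈ 123.99°

By the law of cosines, cos T = (RT² + TS² − SR²) / (2·RT·TS) ≈ -0.55910, so ∠T ≈ 123.99°.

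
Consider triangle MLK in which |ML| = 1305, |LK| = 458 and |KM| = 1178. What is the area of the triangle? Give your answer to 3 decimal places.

Semiperimeter s = (458 + 1178 + 1305)/2 = 1470.5.
Heron's formula: area = √(1470.5·1012.5·292.5·165.5) ≈ 2.6847e+05.

area ≈ 268467.652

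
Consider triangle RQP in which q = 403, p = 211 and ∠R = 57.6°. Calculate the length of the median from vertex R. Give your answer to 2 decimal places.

272.97

By the law of cosines, r² = q² + p² − 2·q·p·cos R = 1.158e+05, so r ≈ 340.3.
Median from R: ½√(2·q² + 2·p² − r²) ≈ 272.97.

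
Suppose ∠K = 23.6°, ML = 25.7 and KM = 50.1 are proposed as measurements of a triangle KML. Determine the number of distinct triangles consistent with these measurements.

KM·sin K = 50.1·sin(23.6°) ≈ 20.06.
Since KM sin K < ML < KM (20.06 < 25.7 < 50.1), two triangles exist.

2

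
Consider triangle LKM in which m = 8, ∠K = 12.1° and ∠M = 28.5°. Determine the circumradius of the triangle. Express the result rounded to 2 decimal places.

R ≈ 8.38

The third angle is ∠L = 180° − ∠K − ∠M = 139.40°.
Law of sines: l = m·sin L/sin M ≈ 10.911.
Law of sines: k = m·sin K/sin M ≈ 3.5144.
Circumradius = m/(2 sin M) ≈ 8.383.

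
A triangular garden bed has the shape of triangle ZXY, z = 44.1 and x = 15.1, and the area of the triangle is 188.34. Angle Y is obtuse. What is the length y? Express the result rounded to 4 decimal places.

57.1934

From area = ½·z·x·sin Y, we get sin Y = 2·area/(z·x) ≈ 0.56566.
Taking the obtuse solution, ∠Y ≈ 145.55°.
Law of cosines then gives y ≈ 57.193.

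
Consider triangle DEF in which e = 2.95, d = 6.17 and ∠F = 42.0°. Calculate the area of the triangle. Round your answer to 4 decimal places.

Area = ½·d·e·sin F ≈ 6.0896.

area ≈ 6.0896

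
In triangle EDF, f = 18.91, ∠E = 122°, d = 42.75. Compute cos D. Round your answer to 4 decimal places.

cos D ≈ 0.7536

By the law of cosines, e² = d² + f² − 2·d·f·cos E = 3041.9, so e ≈ 55.154.
Law of cosines again: cos D = (f² + e² − d²)/(2·f·e) ≈ 0.75360, so ∠D ≈ 41.10°.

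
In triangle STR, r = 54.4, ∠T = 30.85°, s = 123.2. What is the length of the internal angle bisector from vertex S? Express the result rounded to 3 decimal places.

t_S ≈ 28.021

By the law of cosines, t² = r² + s² − 2·r·s·cos T = 6630, so t ≈ 81.425.
Law of cosines again: cos S = (t² + r² − s²)/(2·t·r) ≈ -0.63088, so ∠S ≈ 129.11°.
The bisector from S has length 2·t·r·cos(∠S/2)/(t+r) ≈ 28.021.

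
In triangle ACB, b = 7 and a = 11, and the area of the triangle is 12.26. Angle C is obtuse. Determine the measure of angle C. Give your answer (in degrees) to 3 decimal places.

From area = ½·b·a·sin C, we get sin C = 2·area/(b·a) ≈ 0.31844.
Taking the obtuse solution, ∠C ≈ 161.43°.

∠C ≈ 161.431°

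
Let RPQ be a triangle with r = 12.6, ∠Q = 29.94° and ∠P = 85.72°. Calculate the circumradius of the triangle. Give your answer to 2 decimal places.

6.99

The third angle is ∠R = 180° − ∠P − ∠Q = 64.34°.
Law of sines: p = r·sin P/sin R ≈ 13.94.
Law of sines: q = r·sin Q/sin R ≈ 6.9766.
Circumradius = r/(2 sin R) ≈ 6.9893.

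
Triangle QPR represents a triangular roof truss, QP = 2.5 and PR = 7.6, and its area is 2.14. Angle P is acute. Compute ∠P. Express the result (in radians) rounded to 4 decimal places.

From area = ½·QP·PR·sin P, we get sin P = 2·area/(QP·PR) ≈ 0.22526.
Taking the acute solution, ∠P ≈ 0.227 rad.

0.2272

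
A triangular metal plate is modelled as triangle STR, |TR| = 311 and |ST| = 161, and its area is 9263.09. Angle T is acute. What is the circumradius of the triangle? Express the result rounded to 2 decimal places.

From area = ½·|ST|·|TR|·sin T, we get sin T = 2·area/(|ST|·|TR|) ≈ 0.37000.
Taking the acute solution, ∠T ≈ 21.72°.
Law of cosines then gives |RS| ≈ 172.07.
Circumradius = |RS|/(2 sin T) ≈ 232.52.

232.52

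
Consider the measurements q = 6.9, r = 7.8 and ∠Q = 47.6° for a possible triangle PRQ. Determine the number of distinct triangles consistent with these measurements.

2

r·sin Q = 7.8·sin(47.6°) ≈ 5.76.
Since r sin Q < q < r (5.76 < 6.9 < 7.8), two triangles exist.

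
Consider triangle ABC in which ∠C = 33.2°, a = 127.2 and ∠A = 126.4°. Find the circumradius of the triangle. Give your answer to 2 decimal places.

R ≈ 79.02

The third angle is ∠B = 180° − ∠C − ∠A = 20.40°.
Law of sines: b = a·sin B/sin A ≈ 55.086.
Law of sines: c = a·sin C/sin A ≈ 86.533.
Circumradius = a/(2 sin A) ≈ 79.017.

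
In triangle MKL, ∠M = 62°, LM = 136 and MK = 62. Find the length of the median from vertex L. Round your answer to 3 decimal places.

By the law of cosines, KL² = LM² + MK² − 2·LM·MK·cos M = 14423, so KL ≈ 120.1.
Median from L: ½√(2·KL² + 2·LM² − MK²) ≈ 124.49.

m_L ≈ 124.493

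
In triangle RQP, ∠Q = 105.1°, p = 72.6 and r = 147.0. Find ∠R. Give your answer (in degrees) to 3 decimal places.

By the law of cosines, q² = p² + r² − 2·p·r·cos Q = 32440, so q ≈ 180.11.
Law of cosines again: cos R = (q² + p² − r²)/(2·q·p) ≈ 0.61570, so ∠R ≈ 52.00°.

∠R ≈ 51.997°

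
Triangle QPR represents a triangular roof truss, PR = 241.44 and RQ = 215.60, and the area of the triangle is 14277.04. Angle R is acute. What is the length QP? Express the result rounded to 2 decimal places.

133.15

From area = ½·PR·RQ·sin R, we get sin R = 2·area/(PR·RQ) ≈ 0.54854.
Taking the acute solution, ∠R ≈ 33.27°.
Law of cosines then gives QP ≈ 133.15.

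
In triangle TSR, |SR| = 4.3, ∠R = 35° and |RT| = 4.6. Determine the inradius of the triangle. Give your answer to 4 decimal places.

r ≈ 0.9788

By the law of cosines, |TS|² = |SR|² + |RT|² − 2·|SR|·|RT|·cos R = 7.2443, so |TS| ≈ 2.6915.
Area = ½·|SR|·|RT|·sin R ≈ 5.6727.
Semiperimeter s = (4.3+4.6+2.6915)/2 = 5.7958.
Inradius = area/s = 5.6727/5.7958 ≈ 0.97876.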